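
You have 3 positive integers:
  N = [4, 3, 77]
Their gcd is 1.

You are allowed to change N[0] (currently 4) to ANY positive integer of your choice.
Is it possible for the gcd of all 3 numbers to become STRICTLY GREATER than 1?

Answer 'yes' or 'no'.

Current gcd = 1
gcd of all OTHER numbers (without N[0]=4): gcd([3, 77]) = 1
The new gcd after any change is gcd(1, new_value).
This can be at most 1.
Since 1 = old gcd 1, the gcd can only stay the same or decrease.

Answer: no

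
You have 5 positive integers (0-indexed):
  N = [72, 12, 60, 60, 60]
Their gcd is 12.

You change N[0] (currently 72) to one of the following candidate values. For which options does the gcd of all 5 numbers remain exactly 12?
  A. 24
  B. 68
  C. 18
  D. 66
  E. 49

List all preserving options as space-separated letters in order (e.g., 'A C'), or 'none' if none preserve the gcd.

Answer: A

Derivation:
Old gcd = 12; gcd of others (without N[0]) = 12
New gcd for candidate v: gcd(12, v). Preserves old gcd iff gcd(12, v) = 12.
  Option A: v=24, gcd(12,24)=12 -> preserves
  Option B: v=68, gcd(12,68)=4 -> changes
  Option C: v=18, gcd(12,18)=6 -> changes
  Option D: v=66, gcd(12,66)=6 -> changes
  Option E: v=49, gcd(12,49)=1 -> changes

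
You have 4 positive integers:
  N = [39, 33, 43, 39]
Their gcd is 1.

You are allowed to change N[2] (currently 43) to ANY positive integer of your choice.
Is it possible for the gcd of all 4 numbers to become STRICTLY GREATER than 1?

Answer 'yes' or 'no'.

Answer: yes

Derivation:
Current gcd = 1
gcd of all OTHER numbers (without N[2]=43): gcd([39, 33, 39]) = 3
The new gcd after any change is gcd(3, new_value).
This can be at most 3.
Since 3 > old gcd 1, the gcd CAN increase (e.g., set N[2] = 3).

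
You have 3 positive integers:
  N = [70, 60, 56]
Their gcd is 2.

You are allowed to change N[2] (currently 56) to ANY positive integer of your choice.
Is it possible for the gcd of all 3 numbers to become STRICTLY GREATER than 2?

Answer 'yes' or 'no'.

Current gcd = 2
gcd of all OTHER numbers (without N[2]=56): gcd([70, 60]) = 10
The new gcd after any change is gcd(10, new_value).
This can be at most 10.
Since 10 > old gcd 2, the gcd CAN increase (e.g., set N[2] = 10).

Answer: yes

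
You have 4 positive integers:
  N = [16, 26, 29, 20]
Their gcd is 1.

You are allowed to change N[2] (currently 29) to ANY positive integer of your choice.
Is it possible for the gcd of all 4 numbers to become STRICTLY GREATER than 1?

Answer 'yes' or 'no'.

Current gcd = 1
gcd of all OTHER numbers (without N[2]=29): gcd([16, 26, 20]) = 2
The new gcd after any change is gcd(2, new_value).
This can be at most 2.
Since 2 > old gcd 1, the gcd CAN increase (e.g., set N[2] = 2).

Answer: yes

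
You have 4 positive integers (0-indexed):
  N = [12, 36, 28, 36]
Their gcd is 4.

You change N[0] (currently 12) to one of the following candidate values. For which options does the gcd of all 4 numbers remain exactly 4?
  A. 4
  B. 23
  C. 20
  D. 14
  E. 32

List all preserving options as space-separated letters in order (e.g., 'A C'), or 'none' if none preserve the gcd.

Answer: A C E

Derivation:
Old gcd = 4; gcd of others (without N[0]) = 4
New gcd for candidate v: gcd(4, v). Preserves old gcd iff gcd(4, v) = 4.
  Option A: v=4, gcd(4,4)=4 -> preserves
  Option B: v=23, gcd(4,23)=1 -> changes
  Option C: v=20, gcd(4,20)=4 -> preserves
  Option D: v=14, gcd(4,14)=2 -> changes
  Option E: v=32, gcd(4,32)=4 -> preserves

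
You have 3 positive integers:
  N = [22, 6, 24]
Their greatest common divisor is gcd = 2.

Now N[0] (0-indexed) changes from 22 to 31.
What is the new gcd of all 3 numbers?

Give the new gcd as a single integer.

Answer: 1

Derivation:
Numbers: [22, 6, 24], gcd = 2
Change: index 0, 22 -> 31
gcd of the OTHER numbers (without index 0): gcd([6, 24]) = 6
New gcd = gcd(g_others, new_val) = gcd(6, 31) = 1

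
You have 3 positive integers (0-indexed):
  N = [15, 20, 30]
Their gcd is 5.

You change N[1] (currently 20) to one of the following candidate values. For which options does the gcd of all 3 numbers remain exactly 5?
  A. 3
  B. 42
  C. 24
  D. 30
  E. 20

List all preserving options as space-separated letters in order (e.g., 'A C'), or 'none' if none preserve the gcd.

Old gcd = 5; gcd of others (without N[1]) = 15
New gcd for candidate v: gcd(15, v). Preserves old gcd iff gcd(15, v) = 5.
  Option A: v=3, gcd(15,3)=3 -> changes
  Option B: v=42, gcd(15,42)=3 -> changes
  Option C: v=24, gcd(15,24)=3 -> changes
  Option D: v=30, gcd(15,30)=15 -> changes
  Option E: v=20, gcd(15,20)=5 -> preserves

Answer: E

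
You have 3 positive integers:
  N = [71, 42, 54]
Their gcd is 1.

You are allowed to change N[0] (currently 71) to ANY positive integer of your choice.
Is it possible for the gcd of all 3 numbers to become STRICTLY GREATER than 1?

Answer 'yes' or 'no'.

Answer: yes

Derivation:
Current gcd = 1
gcd of all OTHER numbers (without N[0]=71): gcd([42, 54]) = 6
The new gcd after any change is gcd(6, new_value).
This can be at most 6.
Since 6 > old gcd 1, the gcd CAN increase (e.g., set N[0] = 6).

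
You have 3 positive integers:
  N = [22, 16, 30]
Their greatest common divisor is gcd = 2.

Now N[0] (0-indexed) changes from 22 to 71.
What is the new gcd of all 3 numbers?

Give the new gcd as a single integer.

Answer: 1

Derivation:
Numbers: [22, 16, 30], gcd = 2
Change: index 0, 22 -> 71
gcd of the OTHER numbers (without index 0): gcd([16, 30]) = 2
New gcd = gcd(g_others, new_val) = gcd(2, 71) = 1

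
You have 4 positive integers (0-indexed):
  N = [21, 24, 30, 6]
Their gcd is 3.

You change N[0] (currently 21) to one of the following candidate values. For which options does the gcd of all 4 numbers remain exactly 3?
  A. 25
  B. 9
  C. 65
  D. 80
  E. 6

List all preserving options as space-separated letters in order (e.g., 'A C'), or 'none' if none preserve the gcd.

Old gcd = 3; gcd of others (without N[0]) = 6
New gcd for candidate v: gcd(6, v). Preserves old gcd iff gcd(6, v) = 3.
  Option A: v=25, gcd(6,25)=1 -> changes
  Option B: v=9, gcd(6,9)=3 -> preserves
  Option C: v=65, gcd(6,65)=1 -> changes
  Option D: v=80, gcd(6,80)=2 -> changes
  Option E: v=6, gcd(6,6)=6 -> changes

Answer: B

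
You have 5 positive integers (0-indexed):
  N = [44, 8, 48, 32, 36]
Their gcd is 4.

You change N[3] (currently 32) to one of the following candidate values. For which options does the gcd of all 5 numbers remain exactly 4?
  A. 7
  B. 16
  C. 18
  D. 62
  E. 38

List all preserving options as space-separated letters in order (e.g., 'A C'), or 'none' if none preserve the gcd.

Old gcd = 4; gcd of others (without N[3]) = 4
New gcd for candidate v: gcd(4, v). Preserves old gcd iff gcd(4, v) = 4.
  Option A: v=7, gcd(4,7)=1 -> changes
  Option B: v=16, gcd(4,16)=4 -> preserves
  Option C: v=18, gcd(4,18)=2 -> changes
  Option D: v=62, gcd(4,62)=2 -> changes
  Option E: v=38, gcd(4,38)=2 -> changes

Answer: B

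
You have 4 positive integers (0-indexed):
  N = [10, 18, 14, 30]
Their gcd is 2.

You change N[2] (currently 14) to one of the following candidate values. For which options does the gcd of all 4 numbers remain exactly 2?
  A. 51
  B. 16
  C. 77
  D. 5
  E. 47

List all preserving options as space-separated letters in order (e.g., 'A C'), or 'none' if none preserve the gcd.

Answer: B

Derivation:
Old gcd = 2; gcd of others (without N[2]) = 2
New gcd for candidate v: gcd(2, v). Preserves old gcd iff gcd(2, v) = 2.
  Option A: v=51, gcd(2,51)=1 -> changes
  Option B: v=16, gcd(2,16)=2 -> preserves
  Option C: v=77, gcd(2,77)=1 -> changes
  Option D: v=5, gcd(2,5)=1 -> changes
  Option E: v=47, gcd(2,47)=1 -> changes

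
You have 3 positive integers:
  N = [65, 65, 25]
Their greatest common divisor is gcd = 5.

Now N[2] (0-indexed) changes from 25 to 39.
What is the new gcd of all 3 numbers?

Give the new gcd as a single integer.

Numbers: [65, 65, 25], gcd = 5
Change: index 2, 25 -> 39
gcd of the OTHER numbers (without index 2): gcd([65, 65]) = 65
New gcd = gcd(g_others, new_val) = gcd(65, 39) = 13

Answer: 13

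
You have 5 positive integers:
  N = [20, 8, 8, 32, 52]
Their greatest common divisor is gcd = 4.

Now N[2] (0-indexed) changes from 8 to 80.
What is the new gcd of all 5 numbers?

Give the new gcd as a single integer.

Answer: 4

Derivation:
Numbers: [20, 8, 8, 32, 52], gcd = 4
Change: index 2, 8 -> 80
gcd of the OTHER numbers (without index 2): gcd([20, 8, 32, 52]) = 4
New gcd = gcd(g_others, new_val) = gcd(4, 80) = 4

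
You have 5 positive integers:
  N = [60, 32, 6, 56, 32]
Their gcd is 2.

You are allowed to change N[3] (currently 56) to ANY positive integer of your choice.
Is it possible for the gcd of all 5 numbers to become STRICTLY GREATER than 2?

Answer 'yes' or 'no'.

Current gcd = 2
gcd of all OTHER numbers (without N[3]=56): gcd([60, 32, 6, 32]) = 2
The new gcd after any change is gcd(2, new_value).
This can be at most 2.
Since 2 = old gcd 2, the gcd can only stay the same or decrease.

Answer: no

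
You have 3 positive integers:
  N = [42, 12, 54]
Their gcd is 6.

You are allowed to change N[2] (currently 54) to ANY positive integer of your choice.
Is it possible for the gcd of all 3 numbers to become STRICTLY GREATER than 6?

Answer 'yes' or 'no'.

Current gcd = 6
gcd of all OTHER numbers (without N[2]=54): gcd([42, 12]) = 6
The new gcd after any change is gcd(6, new_value).
This can be at most 6.
Since 6 = old gcd 6, the gcd can only stay the same or decrease.

Answer: no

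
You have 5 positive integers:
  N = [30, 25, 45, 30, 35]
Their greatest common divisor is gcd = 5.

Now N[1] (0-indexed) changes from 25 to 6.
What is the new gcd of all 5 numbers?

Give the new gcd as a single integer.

Numbers: [30, 25, 45, 30, 35], gcd = 5
Change: index 1, 25 -> 6
gcd of the OTHER numbers (without index 1): gcd([30, 45, 30, 35]) = 5
New gcd = gcd(g_others, new_val) = gcd(5, 6) = 1

Answer: 1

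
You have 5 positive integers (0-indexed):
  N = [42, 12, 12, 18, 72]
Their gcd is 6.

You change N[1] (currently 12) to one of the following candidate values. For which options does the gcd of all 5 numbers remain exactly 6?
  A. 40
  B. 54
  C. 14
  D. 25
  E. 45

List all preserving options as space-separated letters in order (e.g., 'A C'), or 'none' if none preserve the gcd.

Answer: B

Derivation:
Old gcd = 6; gcd of others (without N[1]) = 6
New gcd for candidate v: gcd(6, v). Preserves old gcd iff gcd(6, v) = 6.
  Option A: v=40, gcd(6,40)=2 -> changes
  Option B: v=54, gcd(6,54)=6 -> preserves
  Option C: v=14, gcd(6,14)=2 -> changes
  Option D: v=25, gcd(6,25)=1 -> changes
  Option E: v=45, gcd(6,45)=3 -> changes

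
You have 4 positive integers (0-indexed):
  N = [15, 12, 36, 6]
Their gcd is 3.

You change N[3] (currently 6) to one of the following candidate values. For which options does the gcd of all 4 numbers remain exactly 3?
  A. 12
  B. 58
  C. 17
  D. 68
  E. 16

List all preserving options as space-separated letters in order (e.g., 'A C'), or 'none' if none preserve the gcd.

Answer: A

Derivation:
Old gcd = 3; gcd of others (without N[3]) = 3
New gcd for candidate v: gcd(3, v). Preserves old gcd iff gcd(3, v) = 3.
  Option A: v=12, gcd(3,12)=3 -> preserves
  Option B: v=58, gcd(3,58)=1 -> changes
  Option C: v=17, gcd(3,17)=1 -> changes
  Option D: v=68, gcd(3,68)=1 -> changes
  Option E: v=16, gcd(3,16)=1 -> changes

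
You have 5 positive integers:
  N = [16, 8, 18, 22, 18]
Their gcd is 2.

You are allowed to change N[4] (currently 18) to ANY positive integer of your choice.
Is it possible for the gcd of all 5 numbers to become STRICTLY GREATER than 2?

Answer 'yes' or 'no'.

Answer: no

Derivation:
Current gcd = 2
gcd of all OTHER numbers (without N[4]=18): gcd([16, 8, 18, 22]) = 2
The new gcd after any change is gcd(2, new_value).
This can be at most 2.
Since 2 = old gcd 2, the gcd can only stay the same or decrease.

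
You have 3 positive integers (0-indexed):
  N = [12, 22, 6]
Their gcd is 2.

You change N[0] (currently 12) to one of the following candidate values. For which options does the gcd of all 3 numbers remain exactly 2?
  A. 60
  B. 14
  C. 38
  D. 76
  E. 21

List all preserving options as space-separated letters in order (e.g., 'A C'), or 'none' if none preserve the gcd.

Old gcd = 2; gcd of others (without N[0]) = 2
New gcd for candidate v: gcd(2, v). Preserves old gcd iff gcd(2, v) = 2.
  Option A: v=60, gcd(2,60)=2 -> preserves
  Option B: v=14, gcd(2,14)=2 -> preserves
  Option C: v=38, gcd(2,38)=2 -> preserves
  Option D: v=76, gcd(2,76)=2 -> preserves
  Option E: v=21, gcd(2,21)=1 -> changes

Answer: A B C D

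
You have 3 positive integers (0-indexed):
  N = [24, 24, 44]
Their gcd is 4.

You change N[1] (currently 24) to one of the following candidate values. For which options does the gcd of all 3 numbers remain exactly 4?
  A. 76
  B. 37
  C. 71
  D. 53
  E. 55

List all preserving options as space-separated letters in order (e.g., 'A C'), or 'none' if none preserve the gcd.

Old gcd = 4; gcd of others (without N[1]) = 4
New gcd for candidate v: gcd(4, v). Preserves old gcd iff gcd(4, v) = 4.
  Option A: v=76, gcd(4,76)=4 -> preserves
  Option B: v=37, gcd(4,37)=1 -> changes
  Option C: v=71, gcd(4,71)=1 -> changes
  Option D: v=53, gcd(4,53)=1 -> changes
  Option E: v=55, gcd(4,55)=1 -> changes

Answer: A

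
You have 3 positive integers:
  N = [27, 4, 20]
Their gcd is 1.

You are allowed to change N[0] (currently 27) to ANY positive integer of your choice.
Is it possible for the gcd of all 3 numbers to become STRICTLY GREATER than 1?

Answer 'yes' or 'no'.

Answer: yes

Derivation:
Current gcd = 1
gcd of all OTHER numbers (without N[0]=27): gcd([4, 20]) = 4
The new gcd after any change is gcd(4, new_value).
This can be at most 4.
Since 4 > old gcd 1, the gcd CAN increase (e.g., set N[0] = 4).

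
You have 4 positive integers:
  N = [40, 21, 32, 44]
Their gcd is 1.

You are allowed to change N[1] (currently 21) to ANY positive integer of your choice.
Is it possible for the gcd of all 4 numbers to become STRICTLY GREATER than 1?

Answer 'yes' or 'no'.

Current gcd = 1
gcd of all OTHER numbers (without N[1]=21): gcd([40, 32, 44]) = 4
The new gcd after any change is gcd(4, new_value).
This can be at most 4.
Since 4 > old gcd 1, the gcd CAN increase (e.g., set N[1] = 4).

Answer: yes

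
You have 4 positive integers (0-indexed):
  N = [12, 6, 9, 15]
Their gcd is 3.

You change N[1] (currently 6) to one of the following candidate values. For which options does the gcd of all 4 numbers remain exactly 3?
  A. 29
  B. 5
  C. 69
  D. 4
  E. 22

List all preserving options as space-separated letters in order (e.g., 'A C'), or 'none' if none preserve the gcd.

Answer: C

Derivation:
Old gcd = 3; gcd of others (without N[1]) = 3
New gcd for candidate v: gcd(3, v). Preserves old gcd iff gcd(3, v) = 3.
  Option A: v=29, gcd(3,29)=1 -> changes
  Option B: v=5, gcd(3,5)=1 -> changes
  Option C: v=69, gcd(3,69)=3 -> preserves
  Option D: v=4, gcd(3,4)=1 -> changes
  Option E: v=22, gcd(3,22)=1 -> changes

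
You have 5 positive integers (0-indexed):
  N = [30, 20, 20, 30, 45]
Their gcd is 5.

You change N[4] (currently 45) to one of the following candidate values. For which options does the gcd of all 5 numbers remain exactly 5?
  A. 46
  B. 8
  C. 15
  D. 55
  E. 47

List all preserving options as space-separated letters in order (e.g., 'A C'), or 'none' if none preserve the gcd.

Old gcd = 5; gcd of others (without N[4]) = 10
New gcd for candidate v: gcd(10, v). Preserves old gcd iff gcd(10, v) = 5.
  Option A: v=46, gcd(10,46)=2 -> changes
  Option B: v=8, gcd(10,8)=2 -> changes
  Option C: v=15, gcd(10,15)=5 -> preserves
  Option D: v=55, gcd(10,55)=5 -> preserves
  Option E: v=47, gcd(10,47)=1 -> changes

Answer: C D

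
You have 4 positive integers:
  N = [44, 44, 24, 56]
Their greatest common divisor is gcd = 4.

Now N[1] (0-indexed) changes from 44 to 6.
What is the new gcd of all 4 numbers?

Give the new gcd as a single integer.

Numbers: [44, 44, 24, 56], gcd = 4
Change: index 1, 44 -> 6
gcd of the OTHER numbers (without index 1): gcd([44, 24, 56]) = 4
New gcd = gcd(g_others, new_val) = gcd(4, 6) = 2

Answer: 2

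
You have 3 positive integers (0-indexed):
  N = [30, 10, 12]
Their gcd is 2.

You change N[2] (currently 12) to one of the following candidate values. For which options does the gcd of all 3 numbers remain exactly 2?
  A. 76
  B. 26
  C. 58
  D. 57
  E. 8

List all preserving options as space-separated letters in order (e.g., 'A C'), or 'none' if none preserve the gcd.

Answer: A B C E

Derivation:
Old gcd = 2; gcd of others (without N[2]) = 10
New gcd for candidate v: gcd(10, v). Preserves old gcd iff gcd(10, v) = 2.
  Option A: v=76, gcd(10,76)=2 -> preserves
  Option B: v=26, gcd(10,26)=2 -> preserves
  Option C: v=58, gcd(10,58)=2 -> preserves
  Option D: v=57, gcd(10,57)=1 -> changes
  Option E: v=8, gcd(10,8)=2 -> preserves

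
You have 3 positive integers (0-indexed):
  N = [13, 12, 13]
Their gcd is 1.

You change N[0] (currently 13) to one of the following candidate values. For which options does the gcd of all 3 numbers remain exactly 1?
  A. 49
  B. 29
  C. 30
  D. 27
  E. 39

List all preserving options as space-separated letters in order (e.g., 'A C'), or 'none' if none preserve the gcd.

Old gcd = 1; gcd of others (without N[0]) = 1
New gcd for candidate v: gcd(1, v). Preserves old gcd iff gcd(1, v) = 1.
  Option A: v=49, gcd(1,49)=1 -> preserves
  Option B: v=29, gcd(1,29)=1 -> preserves
  Option C: v=30, gcd(1,30)=1 -> preserves
  Option D: v=27, gcd(1,27)=1 -> preserves
  Option E: v=39, gcd(1,39)=1 -> preserves

Answer: A B C D E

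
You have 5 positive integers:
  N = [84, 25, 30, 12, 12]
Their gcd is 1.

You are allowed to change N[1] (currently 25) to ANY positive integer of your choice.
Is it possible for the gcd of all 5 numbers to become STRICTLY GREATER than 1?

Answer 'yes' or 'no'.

Current gcd = 1
gcd of all OTHER numbers (without N[1]=25): gcd([84, 30, 12, 12]) = 6
The new gcd after any change is gcd(6, new_value).
This can be at most 6.
Since 6 > old gcd 1, the gcd CAN increase (e.g., set N[1] = 6).

Answer: yes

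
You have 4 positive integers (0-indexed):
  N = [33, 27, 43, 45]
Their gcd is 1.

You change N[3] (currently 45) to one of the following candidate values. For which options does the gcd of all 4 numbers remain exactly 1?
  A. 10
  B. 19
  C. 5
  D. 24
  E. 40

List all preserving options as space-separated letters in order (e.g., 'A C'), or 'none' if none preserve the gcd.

Answer: A B C D E

Derivation:
Old gcd = 1; gcd of others (without N[3]) = 1
New gcd for candidate v: gcd(1, v). Preserves old gcd iff gcd(1, v) = 1.
  Option A: v=10, gcd(1,10)=1 -> preserves
  Option B: v=19, gcd(1,19)=1 -> preserves
  Option C: v=5, gcd(1,5)=1 -> preserves
  Option D: v=24, gcd(1,24)=1 -> preserves
  Option E: v=40, gcd(1,40)=1 -> preserves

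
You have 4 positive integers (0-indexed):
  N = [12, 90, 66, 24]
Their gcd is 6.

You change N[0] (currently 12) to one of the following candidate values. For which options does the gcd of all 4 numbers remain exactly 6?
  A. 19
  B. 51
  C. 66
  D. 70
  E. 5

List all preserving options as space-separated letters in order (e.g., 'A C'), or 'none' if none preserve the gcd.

Answer: C

Derivation:
Old gcd = 6; gcd of others (without N[0]) = 6
New gcd for candidate v: gcd(6, v). Preserves old gcd iff gcd(6, v) = 6.
  Option A: v=19, gcd(6,19)=1 -> changes
  Option B: v=51, gcd(6,51)=3 -> changes
  Option C: v=66, gcd(6,66)=6 -> preserves
  Option D: v=70, gcd(6,70)=2 -> changes
  Option E: v=5, gcd(6,5)=1 -> changes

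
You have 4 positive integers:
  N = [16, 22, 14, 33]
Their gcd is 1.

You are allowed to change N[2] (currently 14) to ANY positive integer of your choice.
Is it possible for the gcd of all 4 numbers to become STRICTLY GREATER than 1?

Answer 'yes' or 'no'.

Current gcd = 1
gcd of all OTHER numbers (without N[2]=14): gcd([16, 22, 33]) = 1
The new gcd after any change is gcd(1, new_value).
This can be at most 1.
Since 1 = old gcd 1, the gcd can only stay the same or decrease.

Answer: no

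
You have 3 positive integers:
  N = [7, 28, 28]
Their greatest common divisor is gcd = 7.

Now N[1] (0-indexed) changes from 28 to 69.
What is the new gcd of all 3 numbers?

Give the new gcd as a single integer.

Answer: 1

Derivation:
Numbers: [7, 28, 28], gcd = 7
Change: index 1, 28 -> 69
gcd of the OTHER numbers (without index 1): gcd([7, 28]) = 7
New gcd = gcd(g_others, new_val) = gcd(7, 69) = 1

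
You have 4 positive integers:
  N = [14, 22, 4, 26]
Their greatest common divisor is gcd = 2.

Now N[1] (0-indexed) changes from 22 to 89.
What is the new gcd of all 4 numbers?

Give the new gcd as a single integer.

Answer: 1

Derivation:
Numbers: [14, 22, 4, 26], gcd = 2
Change: index 1, 22 -> 89
gcd of the OTHER numbers (without index 1): gcd([14, 4, 26]) = 2
New gcd = gcd(g_others, new_val) = gcd(2, 89) = 1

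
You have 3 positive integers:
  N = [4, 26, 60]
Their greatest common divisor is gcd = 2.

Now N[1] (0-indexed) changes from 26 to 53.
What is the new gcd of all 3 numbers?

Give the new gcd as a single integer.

Answer: 1

Derivation:
Numbers: [4, 26, 60], gcd = 2
Change: index 1, 26 -> 53
gcd of the OTHER numbers (without index 1): gcd([4, 60]) = 4
New gcd = gcd(g_others, new_val) = gcd(4, 53) = 1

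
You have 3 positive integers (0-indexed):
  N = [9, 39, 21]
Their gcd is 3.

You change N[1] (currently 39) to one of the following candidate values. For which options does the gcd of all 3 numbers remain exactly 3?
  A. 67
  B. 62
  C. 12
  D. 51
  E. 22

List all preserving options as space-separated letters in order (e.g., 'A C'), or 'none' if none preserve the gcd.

Answer: C D

Derivation:
Old gcd = 3; gcd of others (without N[1]) = 3
New gcd for candidate v: gcd(3, v). Preserves old gcd iff gcd(3, v) = 3.
  Option A: v=67, gcd(3,67)=1 -> changes
  Option B: v=62, gcd(3,62)=1 -> changes
  Option C: v=12, gcd(3,12)=3 -> preserves
  Option D: v=51, gcd(3,51)=3 -> preserves
  Option E: v=22, gcd(3,22)=1 -> changes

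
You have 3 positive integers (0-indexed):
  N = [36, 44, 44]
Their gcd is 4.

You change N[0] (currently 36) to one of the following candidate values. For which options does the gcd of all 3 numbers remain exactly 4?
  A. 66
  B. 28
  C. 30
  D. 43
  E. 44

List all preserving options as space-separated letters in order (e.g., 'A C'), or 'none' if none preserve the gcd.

Old gcd = 4; gcd of others (without N[0]) = 44
New gcd for candidate v: gcd(44, v). Preserves old gcd iff gcd(44, v) = 4.
  Option A: v=66, gcd(44,66)=22 -> changes
  Option B: v=28, gcd(44,28)=4 -> preserves
  Option C: v=30, gcd(44,30)=2 -> changes
  Option D: v=43, gcd(44,43)=1 -> changes
  Option E: v=44, gcd(44,44)=44 -> changes

Answer: B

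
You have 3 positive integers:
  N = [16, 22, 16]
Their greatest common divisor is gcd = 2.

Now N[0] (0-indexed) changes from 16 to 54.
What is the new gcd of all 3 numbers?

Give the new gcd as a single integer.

Numbers: [16, 22, 16], gcd = 2
Change: index 0, 16 -> 54
gcd of the OTHER numbers (without index 0): gcd([22, 16]) = 2
New gcd = gcd(g_others, new_val) = gcd(2, 54) = 2

Answer: 2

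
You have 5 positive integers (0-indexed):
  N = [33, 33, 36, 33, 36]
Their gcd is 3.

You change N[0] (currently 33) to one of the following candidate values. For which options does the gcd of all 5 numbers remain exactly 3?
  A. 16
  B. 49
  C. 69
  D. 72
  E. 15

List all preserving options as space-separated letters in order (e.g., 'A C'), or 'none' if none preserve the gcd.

Answer: C D E

Derivation:
Old gcd = 3; gcd of others (without N[0]) = 3
New gcd for candidate v: gcd(3, v). Preserves old gcd iff gcd(3, v) = 3.
  Option A: v=16, gcd(3,16)=1 -> changes
  Option B: v=49, gcd(3,49)=1 -> changes
  Option C: v=69, gcd(3,69)=3 -> preserves
  Option D: v=72, gcd(3,72)=3 -> preserves
  Option E: v=15, gcd(3,15)=3 -> preserves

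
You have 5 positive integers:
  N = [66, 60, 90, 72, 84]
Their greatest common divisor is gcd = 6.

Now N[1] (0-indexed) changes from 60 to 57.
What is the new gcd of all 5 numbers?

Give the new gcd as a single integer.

Answer: 3

Derivation:
Numbers: [66, 60, 90, 72, 84], gcd = 6
Change: index 1, 60 -> 57
gcd of the OTHER numbers (without index 1): gcd([66, 90, 72, 84]) = 6
New gcd = gcd(g_others, new_val) = gcd(6, 57) = 3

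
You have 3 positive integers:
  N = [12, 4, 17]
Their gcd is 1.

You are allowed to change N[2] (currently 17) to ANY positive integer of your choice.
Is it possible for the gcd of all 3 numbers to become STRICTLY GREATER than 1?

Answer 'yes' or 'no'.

Current gcd = 1
gcd of all OTHER numbers (without N[2]=17): gcd([12, 4]) = 4
The new gcd after any change is gcd(4, new_value).
This can be at most 4.
Since 4 > old gcd 1, the gcd CAN increase (e.g., set N[2] = 4).

Answer: yes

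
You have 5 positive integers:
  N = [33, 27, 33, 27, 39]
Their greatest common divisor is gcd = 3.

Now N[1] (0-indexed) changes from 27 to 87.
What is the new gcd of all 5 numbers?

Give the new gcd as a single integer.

Numbers: [33, 27, 33, 27, 39], gcd = 3
Change: index 1, 27 -> 87
gcd of the OTHER numbers (without index 1): gcd([33, 33, 27, 39]) = 3
New gcd = gcd(g_others, new_val) = gcd(3, 87) = 3

Answer: 3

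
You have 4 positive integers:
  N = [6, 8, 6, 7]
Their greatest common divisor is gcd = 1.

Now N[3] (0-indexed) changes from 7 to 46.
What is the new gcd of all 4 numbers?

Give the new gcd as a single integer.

Answer: 2

Derivation:
Numbers: [6, 8, 6, 7], gcd = 1
Change: index 3, 7 -> 46
gcd of the OTHER numbers (without index 3): gcd([6, 8, 6]) = 2
New gcd = gcd(g_others, new_val) = gcd(2, 46) = 2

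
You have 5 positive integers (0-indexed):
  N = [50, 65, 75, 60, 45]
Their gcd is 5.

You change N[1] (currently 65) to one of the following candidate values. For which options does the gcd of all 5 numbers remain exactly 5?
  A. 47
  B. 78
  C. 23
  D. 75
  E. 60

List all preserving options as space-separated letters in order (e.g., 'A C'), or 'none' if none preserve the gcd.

Answer: D E

Derivation:
Old gcd = 5; gcd of others (without N[1]) = 5
New gcd for candidate v: gcd(5, v). Preserves old gcd iff gcd(5, v) = 5.
  Option A: v=47, gcd(5,47)=1 -> changes
  Option B: v=78, gcd(5,78)=1 -> changes
  Option C: v=23, gcd(5,23)=1 -> changes
  Option D: v=75, gcd(5,75)=5 -> preserves
  Option E: v=60, gcd(5,60)=5 -> preserves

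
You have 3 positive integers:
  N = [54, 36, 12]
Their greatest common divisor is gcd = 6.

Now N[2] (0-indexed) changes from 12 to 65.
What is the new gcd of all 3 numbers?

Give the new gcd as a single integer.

Answer: 1

Derivation:
Numbers: [54, 36, 12], gcd = 6
Change: index 2, 12 -> 65
gcd of the OTHER numbers (without index 2): gcd([54, 36]) = 18
New gcd = gcd(g_others, new_val) = gcd(18, 65) = 1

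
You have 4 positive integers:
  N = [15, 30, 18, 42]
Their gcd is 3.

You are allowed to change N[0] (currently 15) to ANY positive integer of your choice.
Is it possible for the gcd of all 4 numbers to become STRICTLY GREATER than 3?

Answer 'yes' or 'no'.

Answer: yes

Derivation:
Current gcd = 3
gcd of all OTHER numbers (without N[0]=15): gcd([30, 18, 42]) = 6
The new gcd after any change is gcd(6, new_value).
This can be at most 6.
Since 6 > old gcd 3, the gcd CAN increase (e.g., set N[0] = 6).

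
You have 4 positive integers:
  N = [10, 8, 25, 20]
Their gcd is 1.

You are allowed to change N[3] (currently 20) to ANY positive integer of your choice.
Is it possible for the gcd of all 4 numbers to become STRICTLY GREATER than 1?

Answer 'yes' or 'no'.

Answer: no

Derivation:
Current gcd = 1
gcd of all OTHER numbers (without N[3]=20): gcd([10, 8, 25]) = 1
The new gcd after any change is gcd(1, new_value).
This can be at most 1.
Since 1 = old gcd 1, the gcd can only stay the same or decrease.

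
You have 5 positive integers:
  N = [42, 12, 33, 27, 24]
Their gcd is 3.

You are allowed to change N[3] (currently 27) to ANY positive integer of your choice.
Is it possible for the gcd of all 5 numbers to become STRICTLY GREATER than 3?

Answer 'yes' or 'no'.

Current gcd = 3
gcd of all OTHER numbers (without N[3]=27): gcd([42, 12, 33, 24]) = 3
The new gcd after any change is gcd(3, new_value).
This can be at most 3.
Since 3 = old gcd 3, the gcd can only stay the same or decrease.

Answer: no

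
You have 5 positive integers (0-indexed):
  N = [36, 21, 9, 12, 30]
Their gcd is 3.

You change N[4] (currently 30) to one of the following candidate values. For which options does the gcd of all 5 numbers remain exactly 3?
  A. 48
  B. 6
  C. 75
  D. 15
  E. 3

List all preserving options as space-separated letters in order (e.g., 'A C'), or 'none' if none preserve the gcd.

Answer: A B C D E

Derivation:
Old gcd = 3; gcd of others (without N[4]) = 3
New gcd for candidate v: gcd(3, v). Preserves old gcd iff gcd(3, v) = 3.
  Option A: v=48, gcd(3,48)=3 -> preserves
  Option B: v=6, gcd(3,6)=3 -> preserves
  Option C: v=75, gcd(3,75)=3 -> preserves
  Option D: v=15, gcd(3,15)=3 -> preserves
  Option E: v=3, gcd(3,3)=3 -> preserves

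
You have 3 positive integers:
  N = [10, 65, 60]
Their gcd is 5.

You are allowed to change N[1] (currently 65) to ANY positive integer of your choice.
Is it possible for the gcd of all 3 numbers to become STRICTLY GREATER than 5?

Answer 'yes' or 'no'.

Current gcd = 5
gcd of all OTHER numbers (without N[1]=65): gcd([10, 60]) = 10
The new gcd after any change is gcd(10, new_value).
This can be at most 10.
Since 10 > old gcd 5, the gcd CAN increase (e.g., set N[1] = 10).

Answer: yes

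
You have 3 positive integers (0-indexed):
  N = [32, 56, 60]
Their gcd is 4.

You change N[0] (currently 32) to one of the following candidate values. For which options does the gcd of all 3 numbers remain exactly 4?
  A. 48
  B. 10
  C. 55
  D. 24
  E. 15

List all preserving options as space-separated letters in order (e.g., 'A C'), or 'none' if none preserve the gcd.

Old gcd = 4; gcd of others (without N[0]) = 4
New gcd for candidate v: gcd(4, v). Preserves old gcd iff gcd(4, v) = 4.
  Option A: v=48, gcd(4,48)=4 -> preserves
  Option B: v=10, gcd(4,10)=2 -> changes
  Option C: v=55, gcd(4,55)=1 -> changes
  Option D: v=24, gcd(4,24)=4 -> preserves
  Option E: v=15, gcd(4,15)=1 -> changes

Answer: A D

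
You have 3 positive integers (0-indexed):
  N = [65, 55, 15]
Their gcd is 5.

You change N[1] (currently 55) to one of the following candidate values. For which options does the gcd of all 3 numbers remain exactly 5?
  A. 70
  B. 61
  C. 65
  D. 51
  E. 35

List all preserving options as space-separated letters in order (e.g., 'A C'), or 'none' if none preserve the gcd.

Answer: A C E

Derivation:
Old gcd = 5; gcd of others (without N[1]) = 5
New gcd for candidate v: gcd(5, v). Preserves old gcd iff gcd(5, v) = 5.
  Option A: v=70, gcd(5,70)=5 -> preserves
  Option B: v=61, gcd(5,61)=1 -> changes
  Option C: v=65, gcd(5,65)=5 -> preserves
  Option D: v=51, gcd(5,51)=1 -> changes
  Option E: v=35, gcd(5,35)=5 -> preserves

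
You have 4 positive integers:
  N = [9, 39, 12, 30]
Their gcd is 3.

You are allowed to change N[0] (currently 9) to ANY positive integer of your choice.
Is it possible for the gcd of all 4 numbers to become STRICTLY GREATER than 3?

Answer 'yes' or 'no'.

Answer: no

Derivation:
Current gcd = 3
gcd of all OTHER numbers (without N[0]=9): gcd([39, 12, 30]) = 3
The new gcd after any change is gcd(3, new_value).
This can be at most 3.
Since 3 = old gcd 3, the gcd can only stay the same or decrease.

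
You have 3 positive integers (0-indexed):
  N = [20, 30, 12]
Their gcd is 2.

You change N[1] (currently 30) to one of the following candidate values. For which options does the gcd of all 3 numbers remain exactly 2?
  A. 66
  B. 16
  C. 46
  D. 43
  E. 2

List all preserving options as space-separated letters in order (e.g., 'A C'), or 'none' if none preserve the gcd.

Answer: A C E

Derivation:
Old gcd = 2; gcd of others (without N[1]) = 4
New gcd for candidate v: gcd(4, v). Preserves old gcd iff gcd(4, v) = 2.
  Option A: v=66, gcd(4,66)=2 -> preserves
  Option B: v=16, gcd(4,16)=4 -> changes
  Option C: v=46, gcd(4,46)=2 -> preserves
  Option D: v=43, gcd(4,43)=1 -> changes
  Option E: v=2, gcd(4,2)=2 -> preserves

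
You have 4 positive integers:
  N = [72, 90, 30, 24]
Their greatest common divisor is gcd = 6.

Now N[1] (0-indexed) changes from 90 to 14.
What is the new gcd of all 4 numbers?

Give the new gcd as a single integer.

Answer: 2

Derivation:
Numbers: [72, 90, 30, 24], gcd = 6
Change: index 1, 90 -> 14
gcd of the OTHER numbers (without index 1): gcd([72, 30, 24]) = 6
New gcd = gcd(g_others, new_val) = gcd(6, 14) = 2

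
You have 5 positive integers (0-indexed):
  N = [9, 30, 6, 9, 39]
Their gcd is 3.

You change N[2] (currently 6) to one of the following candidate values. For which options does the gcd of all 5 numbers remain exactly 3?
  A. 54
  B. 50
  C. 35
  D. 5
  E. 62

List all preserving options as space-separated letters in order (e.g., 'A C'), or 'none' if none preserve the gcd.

Answer: A

Derivation:
Old gcd = 3; gcd of others (without N[2]) = 3
New gcd for candidate v: gcd(3, v). Preserves old gcd iff gcd(3, v) = 3.
  Option A: v=54, gcd(3,54)=3 -> preserves
  Option B: v=50, gcd(3,50)=1 -> changes
  Option C: v=35, gcd(3,35)=1 -> changes
  Option D: v=5, gcd(3,5)=1 -> changes
  Option E: v=62, gcd(3,62)=1 -> changes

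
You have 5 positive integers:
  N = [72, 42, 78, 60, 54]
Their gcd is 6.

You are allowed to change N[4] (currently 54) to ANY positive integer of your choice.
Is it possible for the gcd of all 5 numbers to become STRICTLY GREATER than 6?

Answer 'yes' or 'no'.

Current gcd = 6
gcd of all OTHER numbers (without N[4]=54): gcd([72, 42, 78, 60]) = 6
The new gcd after any change is gcd(6, new_value).
This can be at most 6.
Since 6 = old gcd 6, the gcd can only stay the same or decrease.

Answer: no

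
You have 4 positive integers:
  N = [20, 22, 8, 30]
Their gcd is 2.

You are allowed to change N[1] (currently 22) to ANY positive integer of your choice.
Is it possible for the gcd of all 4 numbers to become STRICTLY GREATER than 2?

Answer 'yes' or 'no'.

Current gcd = 2
gcd of all OTHER numbers (without N[1]=22): gcd([20, 8, 30]) = 2
The new gcd after any change is gcd(2, new_value).
This can be at most 2.
Since 2 = old gcd 2, the gcd can only stay the same or decrease.

Answer: no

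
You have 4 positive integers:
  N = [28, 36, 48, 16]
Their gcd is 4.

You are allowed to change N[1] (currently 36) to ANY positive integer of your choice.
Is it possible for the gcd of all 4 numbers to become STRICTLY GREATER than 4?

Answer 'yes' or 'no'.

Current gcd = 4
gcd of all OTHER numbers (without N[1]=36): gcd([28, 48, 16]) = 4
The new gcd after any change is gcd(4, new_value).
This can be at most 4.
Since 4 = old gcd 4, the gcd can only stay the same or decrease.

Answer: no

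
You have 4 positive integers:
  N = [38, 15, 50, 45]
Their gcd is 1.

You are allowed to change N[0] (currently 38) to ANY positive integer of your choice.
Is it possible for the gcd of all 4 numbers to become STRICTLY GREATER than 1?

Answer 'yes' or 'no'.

Answer: yes

Derivation:
Current gcd = 1
gcd of all OTHER numbers (without N[0]=38): gcd([15, 50, 45]) = 5
The new gcd after any change is gcd(5, new_value).
This can be at most 5.
Since 5 > old gcd 1, the gcd CAN increase (e.g., set N[0] = 5).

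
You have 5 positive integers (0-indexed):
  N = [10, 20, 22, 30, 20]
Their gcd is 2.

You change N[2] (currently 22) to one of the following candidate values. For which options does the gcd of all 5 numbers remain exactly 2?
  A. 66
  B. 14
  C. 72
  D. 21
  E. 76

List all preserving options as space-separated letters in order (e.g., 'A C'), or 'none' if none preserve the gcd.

Old gcd = 2; gcd of others (without N[2]) = 10
New gcd for candidate v: gcd(10, v). Preserves old gcd iff gcd(10, v) = 2.
  Option A: v=66, gcd(10,66)=2 -> preserves
  Option B: v=14, gcd(10,14)=2 -> preserves
  Option C: v=72, gcd(10,72)=2 -> preserves
  Option D: v=21, gcd(10,21)=1 -> changes
  Option E: v=76, gcd(10,76)=2 -> preserves

Answer: A B C E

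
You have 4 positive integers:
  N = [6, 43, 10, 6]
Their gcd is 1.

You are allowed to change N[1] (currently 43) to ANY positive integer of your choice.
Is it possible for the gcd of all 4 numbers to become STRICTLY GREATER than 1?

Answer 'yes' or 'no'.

Answer: yes

Derivation:
Current gcd = 1
gcd of all OTHER numbers (without N[1]=43): gcd([6, 10, 6]) = 2
The new gcd after any change is gcd(2, new_value).
This can be at most 2.
Since 2 > old gcd 1, the gcd CAN increase (e.g., set N[1] = 2).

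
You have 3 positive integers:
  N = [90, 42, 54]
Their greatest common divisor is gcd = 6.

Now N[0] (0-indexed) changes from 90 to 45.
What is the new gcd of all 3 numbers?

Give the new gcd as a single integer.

Numbers: [90, 42, 54], gcd = 6
Change: index 0, 90 -> 45
gcd of the OTHER numbers (without index 0): gcd([42, 54]) = 6
New gcd = gcd(g_others, new_val) = gcd(6, 45) = 3

Answer: 3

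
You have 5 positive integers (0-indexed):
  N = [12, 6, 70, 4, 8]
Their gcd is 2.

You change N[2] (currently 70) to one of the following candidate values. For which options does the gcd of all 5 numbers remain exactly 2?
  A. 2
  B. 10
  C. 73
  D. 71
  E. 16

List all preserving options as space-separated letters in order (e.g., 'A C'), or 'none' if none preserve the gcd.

Answer: A B E

Derivation:
Old gcd = 2; gcd of others (without N[2]) = 2
New gcd for candidate v: gcd(2, v). Preserves old gcd iff gcd(2, v) = 2.
  Option A: v=2, gcd(2,2)=2 -> preserves
  Option B: v=10, gcd(2,10)=2 -> preserves
  Option C: v=73, gcd(2,73)=1 -> changes
  Option D: v=71, gcd(2,71)=1 -> changes
  Option E: v=16, gcd(2,16)=2 -> preserves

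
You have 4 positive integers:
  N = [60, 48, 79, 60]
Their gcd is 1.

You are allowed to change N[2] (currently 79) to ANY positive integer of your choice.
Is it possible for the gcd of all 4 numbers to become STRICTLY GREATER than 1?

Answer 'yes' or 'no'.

Answer: yes

Derivation:
Current gcd = 1
gcd of all OTHER numbers (without N[2]=79): gcd([60, 48, 60]) = 12
The new gcd after any change is gcd(12, new_value).
This can be at most 12.
Since 12 > old gcd 1, the gcd CAN increase (e.g., set N[2] = 12).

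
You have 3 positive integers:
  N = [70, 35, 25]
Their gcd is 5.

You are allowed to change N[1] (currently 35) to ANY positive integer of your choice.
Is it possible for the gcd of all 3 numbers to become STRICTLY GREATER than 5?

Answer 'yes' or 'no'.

Current gcd = 5
gcd of all OTHER numbers (without N[1]=35): gcd([70, 25]) = 5
The new gcd after any change is gcd(5, new_value).
This can be at most 5.
Since 5 = old gcd 5, the gcd can only stay the same or decrease.

Answer: no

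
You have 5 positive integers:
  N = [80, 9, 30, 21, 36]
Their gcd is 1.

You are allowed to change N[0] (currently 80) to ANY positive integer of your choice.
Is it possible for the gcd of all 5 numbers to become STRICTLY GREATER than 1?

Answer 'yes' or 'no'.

Answer: yes

Derivation:
Current gcd = 1
gcd of all OTHER numbers (without N[0]=80): gcd([9, 30, 21, 36]) = 3
The new gcd after any change is gcd(3, new_value).
This can be at most 3.
Since 3 > old gcd 1, the gcd CAN increase (e.g., set N[0] = 3).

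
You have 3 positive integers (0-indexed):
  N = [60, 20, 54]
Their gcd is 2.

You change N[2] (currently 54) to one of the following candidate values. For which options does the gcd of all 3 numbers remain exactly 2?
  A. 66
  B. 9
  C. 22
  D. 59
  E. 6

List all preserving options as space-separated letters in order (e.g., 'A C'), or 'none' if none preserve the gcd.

Answer: A C E

Derivation:
Old gcd = 2; gcd of others (without N[2]) = 20
New gcd for candidate v: gcd(20, v). Preserves old gcd iff gcd(20, v) = 2.
  Option A: v=66, gcd(20,66)=2 -> preserves
  Option B: v=9, gcd(20,9)=1 -> changes
  Option C: v=22, gcd(20,22)=2 -> preserves
  Option D: v=59, gcd(20,59)=1 -> changes
  Option E: v=6, gcd(20,6)=2 -> preserves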